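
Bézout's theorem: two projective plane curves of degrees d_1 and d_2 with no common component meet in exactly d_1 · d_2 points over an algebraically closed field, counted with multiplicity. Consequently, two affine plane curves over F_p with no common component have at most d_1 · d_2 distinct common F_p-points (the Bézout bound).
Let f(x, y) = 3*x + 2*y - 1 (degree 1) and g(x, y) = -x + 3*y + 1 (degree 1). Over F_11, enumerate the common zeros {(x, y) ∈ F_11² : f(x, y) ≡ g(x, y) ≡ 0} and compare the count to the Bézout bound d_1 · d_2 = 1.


Common zeros: ∅; count = 0; Bézout bound = 1.

deg(f) = 1, deg(g) = 1, so Bézout bound = 1.
Scan x ∈ F_11. For each x, list the y ∈ F_11 with f(x, y) ≡ 0 and those with g(x, y) ≡ 0 (mod 11); the common zeros in that column are the intersection.
  x = 0: f ≡ 0 at y ∈ {6}; g ≡ 0 at y ∈ {7}; common: ∅.
  x = 1: f ≡ 0 at y ∈ {10}; g ≡ 0 at y ∈ {0}; common: ∅.
  x = 2: f ≡ 0 at y ∈ {3}; g ≡ 0 at y ∈ {4}; common: ∅.
  x = 3: f ≡ 0 at y ∈ {7}; g ≡ 0 at y ∈ {8}; common: ∅.
  x = 4: f ≡ 0 at y ∈ {0}; g ≡ 0 at y ∈ {1}; common: ∅.
  x = 5: f ≡ 0 at y ∈ {4}; g ≡ 0 at y ∈ {5}; common: ∅.
  x = 6: f ≡ 0 at y ∈ {8}; g ≡ 0 at y ∈ {9}; common: ∅.
  x = 7: f ≡ 0 at y ∈ {1}; g ≡ 0 at y ∈ {2}; common: ∅.
  x = 8: f ≡ 0 at y ∈ {5}; g ≡ 0 at y ∈ {6}; common: ∅.
  x = 9: f ≡ 0 at y ∈ {9}; g ≡ 0 at y ∈ {10}; common: ∅.
  x = 10: f ≡ 0 at y ∈ {2}; g ≡ 0 at y ∈ {3}; common: ∅.
Collecting: common zeros = ∅, so the count is 0.
Comparison with the Bézout bound: 0 ≤ 1 = deg(f)·deg(g), as expected for curves with no common component (the affine F_11-count falls short of the bound because intersections may lie at infinity, over extension fields, or carry multiplicity).


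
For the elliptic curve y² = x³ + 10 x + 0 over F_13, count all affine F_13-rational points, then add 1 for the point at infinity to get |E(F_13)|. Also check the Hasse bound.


Affine points = {(0, 0), (4, 0), (6, 4), (6, 9), (7, 6), (7, 7), (9, 0)}; affine count = 7; |E(F_13)| = 8.

Discriminant check: Δ ∝ 4a³ + 27b² = 4·10³ + 27·0² = 4·1000 + 27·0 ≡ 9 (mod 13). Nonzero ⇒ E is nonsingular.
For each x ∈ F_13, compute rhs = x³ + 10·x + 0 mod 13, then count y ∈ F_13 with y² ≡ rhs.
  x = 0: rhs = 0, matching y values: 0 (1 points).
  x = 1: rhs = 11, matching y values: none (0 points).
  x = 2: rhs = 2, matching y values: none (0 points).
  x = 3: rhs = 5, matching y values: none (0 points).
  x = 4: rhs = 0, matching y values: 0 (1 points).
  x = 5: rhs = 6, matching y values: none (0 points).
  x = 6: rhs = 3, matching y values: 4, 9 (2 points).
  x = 7: rhs = 10, matching y values: 6, 7 (2 points).
  x = 8: rhs = 7, matching y values: none (0 points).
  x = 9: rhs = 0, matching y values: 0 (1 points).
  x = 10: rhs = 8, matching y values: none (0 points).
  x = 11: rhs = 11, matching y values: none (0 points).
  x = 12: rhs = 2, matching y values: none (0 points).
Total affine count: 7.
Full point count |E(F_13)| = 7 + 1 = 8.
Hasse bound: |8 − (13+1)| = |-6| = 6 ≤ 2√13 ≈ 7.2111 ✓.


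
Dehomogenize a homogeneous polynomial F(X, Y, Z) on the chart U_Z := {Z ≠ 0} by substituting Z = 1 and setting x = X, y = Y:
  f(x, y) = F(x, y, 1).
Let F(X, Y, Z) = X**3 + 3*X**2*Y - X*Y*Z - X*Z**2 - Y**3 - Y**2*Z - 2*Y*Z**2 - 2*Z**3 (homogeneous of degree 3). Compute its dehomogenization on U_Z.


f(x, y) = x**3 + 3*x**2*y - x*y - x - y**3 - y**2 - 2*y - 2

On U_Z we set Z = 1. Each monomial c·X^i·Y^j·Z^k in F becomes c·x^i·y^j·1^k = c·x^i·y^j.
Substituting Z = 1: F(X, Y, 1) = x**3 + 3*x**2*y - x*y - x - y**3 - y**2 - 2*y - 2.
Note: deg(f) ≤ deg(F) = 3; strict inequality happens when F is divisible by Z (lost terms).


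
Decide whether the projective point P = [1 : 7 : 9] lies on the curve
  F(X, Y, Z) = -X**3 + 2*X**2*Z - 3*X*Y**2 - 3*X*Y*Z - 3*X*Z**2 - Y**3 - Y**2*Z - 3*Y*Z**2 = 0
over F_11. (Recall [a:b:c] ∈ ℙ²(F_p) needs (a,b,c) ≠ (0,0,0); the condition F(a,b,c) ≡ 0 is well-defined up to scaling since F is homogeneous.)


F(1,7,9) ≡ 0 (mod 11); P is on the curve.

Evaluate F(1, 7, 9) term-by-term (mod 11).
  -X**3 ↦ -1·1·1·1 = -1
  2*X**2*Z ↦ 2·1·1·9 = 18
  -3*X*Y**2 ↦ -3·1·49·1 = -147
  -3*X*Y*Z ↦ -3·1·7·9 = -189
  -3*X*Z**2 ↦ -3·1·1·81 = -243
  -Y**3 ↦ -1·1·343·1 = -343
  -Y**2*Z ↦ -1·1·49·9 = -441
  -3*Y*Z**2 ↦ -3·1·7·81 = -1701
Sum: F(1, 7, 9) = (-1) + (18) + (-147) + (-189) + (-243) + (-343) + (-441) + (-1701) = -3047.
Reducing mod 11: -3047 ≡ 0 (mod 11).
Since F(a, b, c) ≡ 0 (mod 11), P lies on the curve.


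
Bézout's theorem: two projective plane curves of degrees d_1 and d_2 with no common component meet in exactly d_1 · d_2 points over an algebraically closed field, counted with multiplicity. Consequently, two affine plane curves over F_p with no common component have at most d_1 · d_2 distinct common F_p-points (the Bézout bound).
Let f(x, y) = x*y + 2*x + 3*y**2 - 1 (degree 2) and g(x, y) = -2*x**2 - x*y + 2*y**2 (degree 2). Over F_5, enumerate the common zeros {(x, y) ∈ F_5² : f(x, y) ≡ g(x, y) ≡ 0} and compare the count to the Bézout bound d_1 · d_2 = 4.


Common zeros: ∅; count = 0; Bézout bound = 4.

deg(f) = 2, deg(g) = 2, so Bézout bound = 4.
Scan x ∈ F_5. For each x, list the y ∈ F_5 with f(x, y) ≡ 0 and those with g(x, y) ≡ 0 (mod 5); the common zeros in that column are the intersection.
  x = 0: f ≡ 0 at y ∈ ∅; g ≡ 0 at y ∈ {0}; common: ∅.
  x = 1: f ≡ 0 at y ∈ {1, 2}; g ≡ 0 at y ∈ ∅; common: ∅.
  x = 2: f ≡ 0 at y ∈ ∅; g ≡ 0 at y ∈ ∅; common: ∅.
  x = 3: f ≡ 0 at y ∈ {0, 4}; g ≡ 0 at y ∈ ∅; common: ∅.
  x = 4: f ≡ 0 at y ∈ ∅; g ≡ 0 at y ∈ ∅; common: ∅.
Collecting: common zeros = ∅, so the count is 0.
Comparison with the Bézout bound: 0 ≤ 4 = deg(f)·deg(g), as expected for curves with no common component (the affine F_5-count falls short of the bound because intersections may lie at infinity, over extension fields, or carry multiplicity).


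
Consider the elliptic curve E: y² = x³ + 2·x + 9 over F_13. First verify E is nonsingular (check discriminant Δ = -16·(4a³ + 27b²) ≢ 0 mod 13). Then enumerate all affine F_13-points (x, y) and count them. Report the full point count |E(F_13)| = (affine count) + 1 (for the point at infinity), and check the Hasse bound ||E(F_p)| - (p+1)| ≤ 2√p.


Affine points = {(0, 3), (0, 10), (1, 5), (1, 8), (3, 4), (3, 9), (4, 4), (4, 9), (5, 1), (5, 12), (6, 4), (6, 9), (8, 2), (8, 11), (11, 6), (11, 7)}; affine count = 16; |E(F_13)| = 17.

Discriminant check: Δ ∝ 4a³ + 27b² = 4·2³ + 27·9² = 4·8 + 27·81 ≡ 9 (mod 13). Nonzero ⇒ E is nonsingular.
For each x ∈ F_13, compute rhs = x³ + 2·x + 9 mod 13, then count y ∈ F_13 with y² ≡ rhs.
  x = 0: rhs = 9, matching y values: 3, 10 (2 points).
  x = 1: rhs = 12, matching y values: 5, 8 (2 points).
  x = 2: rhs = 8, matching y values: none (0 points).
  x = 3: rhs = 3, matching y values: 4, 9 (2 points).
  x = 4: rhs = 3, matching y values: 4, 9 (2 points).
  x = 5: rhs = 1, matching y values: 1, 12 (2 points).
  x = 6: rhs = 3, matching y values: 4, 9 (2 points).
  x = 7: rhs = 2, matching y values: none (0 points).
  x = 8: rhs = 4, matching y values: 2, 11 (2 points).
  x = 9: rhs = 2, matching y values: none (0 points).
  x = 10: rhs = 2, matching y values: none (0 points).
  x = 11: rhs = 10, matching y values: 6, 7 (2 points).
  x = 12: rhs = 6, matching y values: none (0 points).
Total affine count: 16.
Full point count |E(F_13)| = 16 + 1 = 17.
Hasse bound: |17 − (13+1)| = |3| = 3 ≤ 2√13 ≈ 7.2111 ✓.


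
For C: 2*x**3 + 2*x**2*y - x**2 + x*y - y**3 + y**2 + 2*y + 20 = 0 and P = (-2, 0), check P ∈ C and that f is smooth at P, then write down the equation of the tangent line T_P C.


Tangent line at P: 28*x + 8*y + 56 = 0.

Step 1: f(-2, 0) = 0, so P lies on C.
Step 2: partial derivatives
  f_x(x, y) = 6*x**2 + 4*x*y - 2*x + y, f_y(x, y) = 2*x**2 + x - 3*y**2 + 2*y + 2.
  f_x(P) = 28, f_y(P) = 8 (gradient nonzero, so P is smooth).
Step 3: tangent line at P: 28·(x − -2) + 8·(y − 0) = 0.
Expanding: 28*x + 8*y + 56 = 0.


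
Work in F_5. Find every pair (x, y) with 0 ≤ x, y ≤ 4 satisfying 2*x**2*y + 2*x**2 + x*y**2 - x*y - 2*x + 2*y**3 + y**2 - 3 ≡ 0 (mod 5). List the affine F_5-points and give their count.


Affine F_5-points: {(0, 1), (0, 3), (2, 3), (3, 1)}; count = 4.

For each of the 25 pairs (x, y) ∈ F_5², evaluate f(x, y) mod 5. Record the zeros.
  x = 0: [0↦2, 1↦0, 2↦2, 3↦0, 4↦1]  zeros at y ∈ {1, 3}
  x = 1: [0↦2, 1↦2, 2↦3, 3↦2, 4↦1]  zeros at y ∈ ∅
  x = 2: [0↦1, 1↦2, 2↦1, 3↦0, 4↦1]  zeros at y ∈ {3}
  x = 3: [0↦4, 1↦0, 2↦1, 3↦4, 4↦1]  zeros at y ∈ {1}
  x = 4: [0↦1, 1↦1, 2↦3, 3↦4, 4↦1]  zeros at y ∈ ∅
Collecting zeros: affine points = {(0, 1), (0, 3), (2, 3), (3, 1)}.
Total count |C(F_5)_aff| = 4.


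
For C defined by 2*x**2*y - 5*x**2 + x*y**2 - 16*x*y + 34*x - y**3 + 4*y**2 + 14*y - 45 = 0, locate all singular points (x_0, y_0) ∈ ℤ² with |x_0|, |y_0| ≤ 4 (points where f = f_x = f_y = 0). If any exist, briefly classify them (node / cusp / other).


Singular points: {(3, 2)}; classification: node.

Compute partial derivatives:
  f_x = 4*x*y - 10*x + y**2 - 16*y + 34.
  f_y = 2*x**2 + 2*x*y - 16*x - 3*y**2 + 8*y + 14.
Scan x_0 ∈ {−4, ..., 4}. For each x_0, f_y(x_0, y) is a polynomial in y; find its integer roots y ∈ {−4, ..., 4}, then test f_x and f at those candidates.
  x = -4: f_y(-4, y) = 110 - 3*y**2; no integer root y with |y| ≤ 4.
  x = -3: f_y(-3, y) = -3*y**2 + 2*y + 80; no integer root y with |y| ≤ 4.
  x = -2: f_y(-2, y) = -3*y**2 + 4*y + 54; no integer root y with |y| ≤ 4.
  x = -1: f_y(-1, y) = -3*y**2 + 6*y + 32; no integer root y with |y| ≤ 4.
  x = 0: f_y(0, y) = -3*y**2 + 8*y + 14; no integer root y with |y| ≤ 4.
  x = 1: f_y(1, y) = -3*y**2 + 10*y; vanishes at y ∈ {0}. (1, 0): f_x = 24 ≠ 0.
  x = 2: f_y(2, y) = -3*y**2 + 12*y - 10; no integer root y with |y| ≤ 4.
  x = 3: f_y(3, y) = -3*y**2 + 14*y - 16; vanishes at y ∈ {2}. (3, 2): f_x = 0, f = 0 — SINGULAR.
  x = 4: f_y(4, y) = -3*y**2 + 16*y - 18; no integer root y with |y| ≤ 4.
Only singular point on the grid: (3, 2).
Classify: substitute x = 3 + u, y = 2 + v and expand: f = 2*u**2*v - u**2 + u*v**2 - v**3 + v**2.
No constant or linear terms (consistent with a singular point). Quadratic part: -u**2 + v**2. Cubic part: 2*u**2*v + u*v**2 - v**3.
The quadratic part v**2 - u**2 = (v − u)(v + u) splits into two distinct linear factors, so there are two distinct tangent lines y − 2 = ±(x − 3) — this is a node (ordinary double point).
Classification: node.


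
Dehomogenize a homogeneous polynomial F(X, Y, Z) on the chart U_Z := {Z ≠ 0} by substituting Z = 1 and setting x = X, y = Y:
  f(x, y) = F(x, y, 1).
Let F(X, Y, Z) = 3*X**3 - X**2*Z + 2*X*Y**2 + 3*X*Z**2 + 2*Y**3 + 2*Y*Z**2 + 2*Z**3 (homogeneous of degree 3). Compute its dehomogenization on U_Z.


f(x, y) = 3*x**3 - x**2 + 2*x*y**2 + 3*x + 2*y**3 + 2*y + 2

On U_Z we set Z = 1. Each monomial c·X^i·Y^j·Z^k in F becomes c·x^i·y^j·1^k = c·x^i·y^j.
Substituting Z = 1: F(X, Y, 1) = 3*x**3 - x**2 + 2*x*y**2 + 3*x + 2*y**3 + 2*y + 2.
Note: deg(f) ≤ deg(F) = 3; strict inequality happens when F is divisible by Z (lost terms).


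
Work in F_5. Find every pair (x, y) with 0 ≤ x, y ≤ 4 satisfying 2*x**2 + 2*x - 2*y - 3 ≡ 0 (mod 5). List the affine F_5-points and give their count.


Affine F_5-points: {(0, 1), (1, 3), (2, 2), (3, 3), (4, 1)}; count = 5.

For each of the 25 pairs (x, y) ∈ F_5², evaluate f(x, y) mod 5. Record the zeros.
  x = 0: [0↦2, 1↦0, 2↦3, 3↦1, 4↦4]  zeros at y ∈ {1}
  x = 1: [0↦1, 1↦4, 2↦2, 3↦0, 4↦3]  zeros at y ∈ {3}
  x = 2: [0↦4, 1↦2, 2↦0, 3↦3, 4↦1]  zeros at y ∈ {2}
  x = 3: [0↦1, 1↦4, 2↦2, 3↦0, 4↦3]  zeros at y ∈ {3}
  x = 4: [0↦2, 1↦0, 2↦3, 3↦1, 4↦4]  zeros at y ∈ {1}
Collecting zeros: affine points = {(0, 1), (1, 3), (2, 2), (3, 3), (4, 1)}.
Total count |C(F_5)_aff| = 5.


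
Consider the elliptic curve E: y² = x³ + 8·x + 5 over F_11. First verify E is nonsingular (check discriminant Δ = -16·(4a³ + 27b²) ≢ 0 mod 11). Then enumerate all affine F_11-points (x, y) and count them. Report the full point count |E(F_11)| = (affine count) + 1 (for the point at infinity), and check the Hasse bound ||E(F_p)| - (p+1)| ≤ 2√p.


Affine points = {(0, 4), (0, 7), (1, 5), (1, 6), (3, 1), (3, 10), (5, 4), (5, 7), (6, 4), (6, 7), (8, 3), (8, 8), (9, 5), (9, 6)}; affine count = 14; |E(F_11)| = 15.

Discriminant check: Δ ∝ 4a³ + 27b² = 4·8³ + 27·5² = 4·512 + 27·25 ≡ 6 (mod 11). Nonzero ⇒ E is nonsingular.
For each x ∈ F_11, compute rhs = x³ + 8·x + 5 mod 11, then count y ∈ F_11 with y² ≡ rhs.
  x = 0: rhs = 5, matching y values: 4, 7 (2 points).
  x = 1: rhs = 3, matching y values: 5, 6 (2 points).
  x = 2: rhs = 7, matching y values: none (0 points).
  x = 3: rhs = 1, matching y values: 1, 10 (2 points).
  x = 4: rhs = 2, matching y values: none (0 points).
  x = 5: rhs = 5, matching y values: 4, 7 (2 points).
  x = 6: rhs = 5, matching y values: 4, 7 (2 points).
  x = 7: rhs = 8, matching y values: none (0 points).
  x = 8: rhs = 9, matching y values: 3, 8 (2 points).
  x = 9: rhs = 3, matching y values: 5, 6 (2 points).
  x = 10: rhs = 7, matching y values: none (0 points).
Total affine count: 14.
Full point count |E(F_11)| = 14 + 1 = 15.
Hasse bound: |15 − (11+1)| = |3| = 3 ≤ 2√11 ≈ 6.6332 ✓.


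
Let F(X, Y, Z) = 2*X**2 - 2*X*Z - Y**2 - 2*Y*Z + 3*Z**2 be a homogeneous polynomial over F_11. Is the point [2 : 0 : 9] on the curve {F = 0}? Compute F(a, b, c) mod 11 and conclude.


F(2,0,9) ≡ 6 (mod 11); P is NOT on the curve.

Evaluate F(2, 0, 9) term-by-term (mod 11).
  2*X**2 ↦ 2·4·1·1 = 8
  -2*X*Z ↦ -2·2·1·9 = -36
  -Y**2 ↦ -1·1·0·1 = 0
  -2*Y*Z ↦ -2·1·0·9 = 0
  3*Z**2 ↦ 3·1·1·81 = 243
Sum: F(2, 0, 9) = (8) + (-36) + (0) + (0) + (243) = 215.
Reducing mod 11: 215 ≡ 6 (mod 11).
Since F(a, b, c) ≡ 6 ≠ 0 (mod 11), P does NOT lie on the curve.


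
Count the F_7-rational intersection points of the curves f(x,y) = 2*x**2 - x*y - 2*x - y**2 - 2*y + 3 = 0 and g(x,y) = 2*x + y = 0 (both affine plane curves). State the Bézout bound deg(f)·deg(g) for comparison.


Common zeros: {(2, 3)}; count = 1; Bézout bound = 2.

deg(f) = 2, deg(g) = 1, so Bézout bound = 2.
Scan x ∈ F_7. For each x, list the y ∈ F_7 with f(x, y) ≡ 0 and those with g(x, y) ≡ 0 (mod 7); the common zeros in that column are the intersection.
  x = 0: f ≡ 0 at y ∈ {1, 4}; g ≡ 0 at y ∈ {0}; common: ∅.
  x = 1: f ≡ 0 at y ∈ {2}; g ≡ 0 at y ∈ {5}; common: ∅.
  x = 2: f ≡ 0 at y ∈ {0, 3}; g ≡ 0 at y ∈ {3}; common: {3}.
  x = 3: f ≡ 0 at y ∈ {4, 5}; g ≡ 0 at y ∈ {1}; common: ∅.
  x = 4: f ≡ 0 at y ∈ {3, 5}; g ≡ 0 at y ∈ {6}; common: ∅.
  x = 5: f ≡ 0 at y ∈ {1, 6}; g ≡ 0 at y ∈ {4}; common: ∅.
  x = 6: f ≡ 0 at y ∈ {0, 6}; g ≡ 0 at y ∈ {2}; common: ∅.
Collecting: common zeros = {(2, 3)}, so the count is 1.
Comparison with the Bézout bound: 1 ≤ 2 = deg(f)·deg(g), as expected for curves with no common component (the affine F_7-count falls short of the bound because intersections may lie at infinity, over extension fields, or carry multiplicity).


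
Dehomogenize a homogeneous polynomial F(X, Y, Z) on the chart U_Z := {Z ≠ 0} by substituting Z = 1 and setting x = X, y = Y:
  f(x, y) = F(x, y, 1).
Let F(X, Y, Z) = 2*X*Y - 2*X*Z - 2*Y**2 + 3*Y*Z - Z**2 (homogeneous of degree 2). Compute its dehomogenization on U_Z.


f(x, y) = 2*x*y - 2*x - 2*y**2 + 3*y - 1

On U_Z we set Z = 1. Each monomial c·X^i·Y^j·Z^k in F becomes c·x^i·y^j·1^k = c·x^i·y^j.
Substituting Z = 1: F(X, Y, 1) = 2*x*y - 2*x - 2*y**2 + 3*y - 1.
Note: deg(f) ≤ deg(F) = 2; strict inequality happens when F is divisible by Z (lost terms).


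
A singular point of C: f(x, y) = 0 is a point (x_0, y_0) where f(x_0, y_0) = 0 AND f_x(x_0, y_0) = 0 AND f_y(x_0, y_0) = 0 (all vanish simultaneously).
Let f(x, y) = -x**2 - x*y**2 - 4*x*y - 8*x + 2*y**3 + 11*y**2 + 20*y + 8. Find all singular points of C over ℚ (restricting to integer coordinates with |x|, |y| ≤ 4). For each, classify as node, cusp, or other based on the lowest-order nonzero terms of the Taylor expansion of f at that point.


Singular points: {(-2, -2)}; classification: node.

Compute partial derivatives:
  f_x = -2*x - y**2 - 4*y - 8.
  f_y = -2*x*y - 4*x + 6*y**2 + 22*y + 20.
Scan x_0 ∈ {−4, ..., 4}. For each x_0, f_y(x_0, y) is a polynomial in y; find its integer roots y ∈ {−4, ..., 4}, then test f_x and f at those candidates.
  x = -4: f_y(-4, y) = 6*y**2 + 30*y + 36; vanishes at y ∈ {-3, -2}. (-4, -3): f_x = 3 ≠ 0; (-4, -2): f_x = 4 ≠ 0.
  x = -3: f_y(-3, y) = 6*y**2 + 28*y + 32; vanishes at y ∈ {-2}. (-3, -2): f_x = 2 ≠ 0.
  x = -2: f_y(-2, y) = 6*y**2 + 26*y + 28; vanishes at y ∈ {-2}. (-2, -2): f_x = 0, f = 0 — SINGULAR.
  x = -1: f_y(-1, y) = 6*y**2 + 24*y + 24; vanishes at y ∈ {-2}. (-1, -2): f_x = -2 ≠ 0.
  x = 0: f_y(0, y) = 6*y**2 + 22*y + 20; vanishes at y ∈ {-2}. (0, -2): f_x = -4 ≠ 0.
  x = 1: f_y(1, y) = 6*y**2 + 20*y + 16; vanishes at y ∈ {-2}. (1, -2): f_x = -6 ≠ 0.
  x = 2: f_y(2, y) = 6*y**2 + 18*y + 12; vanishes at y ∈ {-2, -1}. (2, -2): f_x = -8 ≠ 0; (2, -1): f_x = -9 ≠ 0.
  x = 3: f_y(3, y) = 6*y**2 + 16*y + 8; vanishes at y ∈ {-2}. (3, -2): f_x = -10 ≠ 0.
  x = 4: f_y(4, y) = 6*y**2 + 14*y + 4; vanishes at y ∈ {-2}. (4, -2): f_x = -12 ≠ 0.
Only singular point on the grid: (-2, -2).
Classify: substitute x = -2 + u, y = -2 + v and expand: f = -u**2 - u*v**2 + 2*v**3 + v**2.
No constant or linear terms (consistent with a singular point). Quadratic part: -u**2 + v**2. Cubic part: -u*v**2 + 2*v**3.
The quadratic part v**2 - u**2 = (v − u)(v + u) splits into two distinct linear factors, so there are two distinct tangent lines y − -2 = ±(x − -2) — this is a node (ordinary double point).
Classification: node.


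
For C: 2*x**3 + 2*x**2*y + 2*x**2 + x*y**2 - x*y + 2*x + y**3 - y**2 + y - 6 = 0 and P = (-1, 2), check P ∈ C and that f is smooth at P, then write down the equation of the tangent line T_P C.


Tangent line at P: -2*x + 8*y - 18 = 0.

Step 1: f(-1, 2) = 0, so P lies on C.
Step 2: partial derivatives
  f_x(x, y) = 6*x**2 + 4*x*y + 4*x + y**2 - y + 2, f_y(x, y) = 2*x**2 + 2*x*y - x + 3*y**2 - 2*y + 1.
  f_x(P) = -2, f_y(P) = 8 (gradient nonzero, so P is smooth).
Step 3: tangent line at P: -2·(x − -1) + 8·(y − 2) = 0.
Expanding: -2*x + 8*y - 18 = 0.


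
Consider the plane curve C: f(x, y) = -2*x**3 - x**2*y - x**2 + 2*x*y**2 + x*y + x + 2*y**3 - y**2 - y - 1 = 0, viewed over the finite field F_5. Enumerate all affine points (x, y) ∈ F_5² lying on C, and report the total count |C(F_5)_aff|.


Affine F_5-points: {(1, 2), (2, 4), (4, 1)}; count = 3.

For each of the 25 pairs (x, y) ∈ F_5², evaluate f(x, y) mod 5. Record the zeros.
  x = 0: [0↦4, 1↦4, 2↦4, 3↦1, 4↦2]  zeros at y ∈ ∅
  x = 1: [0↦2, 1↦4, 2↦0, 3↦2, 4↦2]  zeros at y ∈ {2}
  x = 2: [0↦1, 1↦3, 2↦3, 3↦3, 4↦0]  zeros at y ∈ {4}
  x = 3: [0↦4, 1↦4, 2↦1, 3↦2, 4↦4]  zeros at y ∈ ∅
  x = 4: [0↦4, 1↦0, 2↦2, 3↦2, 4↦2]  zeros at y ∈ {1}
Collecting zeros: affine points = {(1, 2), (2, 4), (4, 1)}.
Total count |C(F_5)_aff| = 3.


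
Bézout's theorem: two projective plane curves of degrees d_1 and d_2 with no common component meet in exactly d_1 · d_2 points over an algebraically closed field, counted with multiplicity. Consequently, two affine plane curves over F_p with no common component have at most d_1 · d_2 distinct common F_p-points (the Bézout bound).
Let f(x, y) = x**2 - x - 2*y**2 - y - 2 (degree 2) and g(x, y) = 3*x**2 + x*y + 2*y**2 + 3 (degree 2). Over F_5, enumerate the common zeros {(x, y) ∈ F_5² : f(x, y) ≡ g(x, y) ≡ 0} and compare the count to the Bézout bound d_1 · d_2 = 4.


Common zeros: {(0, 1), (2, 0)}; count = 2; Bézout bound = 4.

deg(f) = 2, deg(g) = 2, so Bézout bound = 4.
Scan x ∈ F_5. For each x, list the y ∈ F_5 with f(x, y) ≡ 0 and those with g(x, y) ≡ 0 (mod 5); the common zeros in that column are the intersection.
  x = 0: f ≡ 0 at y ∈ {1}; g ≡ 0 at y ∈ {1, 4}; common: {1}.
  x = 1: f ≡ 0 at y ∈ {1}; g ≡ 0 at y ∈ ∅; common: ∅.
  x = 2: f ≡ 0 at y ∈ {0, 2}; g ≡ 0 at y ∈ {0, 4}; common: {0}.
  x = 3: f ≡ 0 at y ∈ ∅; g ≡ 0 at y ∈ {0, 1}; common: ∅.
  x = 4: f ≡ 0 at y ∈ {0, 2}; g ≡ 0 at y ∈ ∅; common: ∅.
Collecting: common zeros = {(0, 1), (2, 0)}, so the count is 2.
Comparison with the Bézout bound: 2 ≤ 4 = deg(f)·deg(g), as expected for curves with no common component (the affine F_5-count falls short of the bound because intersections may lie at infinity, over extension fields, or carry multiplicity).


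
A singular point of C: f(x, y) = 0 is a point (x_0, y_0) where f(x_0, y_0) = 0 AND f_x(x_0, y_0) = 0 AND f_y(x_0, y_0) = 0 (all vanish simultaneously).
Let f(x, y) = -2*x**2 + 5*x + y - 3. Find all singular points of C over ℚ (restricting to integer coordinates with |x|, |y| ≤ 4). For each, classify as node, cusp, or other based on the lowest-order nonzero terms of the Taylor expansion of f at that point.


No singular points in the scanned grid; C is smooth there.

Compute partial derivatives:
  f_x = 5 - 4*x.
  f_y = 1.
f_y = 1 is a nonzero constant, so f_y never vanishes: no point (x, y) can satisfy f = f_x = f_y = 0. In particular no (x, y) ∈ {−4, ..., 4}² is singular; the curve is smooth.


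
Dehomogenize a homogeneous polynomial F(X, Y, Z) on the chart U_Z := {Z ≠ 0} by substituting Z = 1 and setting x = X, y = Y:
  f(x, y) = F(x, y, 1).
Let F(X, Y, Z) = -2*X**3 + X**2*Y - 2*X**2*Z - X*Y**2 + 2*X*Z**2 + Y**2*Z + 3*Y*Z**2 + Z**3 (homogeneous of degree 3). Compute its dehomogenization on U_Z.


f(x, y) = -2*x**3 + x**2*y - 2*x**2 - x*y**2 + 2*x + y**2 + 3*y + 1

On U_Z we set Z = 1. Each monomial c·X^i·Y^j·Z^k in F becomes c·x^i·y^j·1^k = c·x^i·y^j.
Substituting Z = 1: F(X, Y, 1) = -2*x**3 + x**2*y - 2*x**2 - x*y**2 + 2*x + y**2 + 3*y + 1.
Note: deg(f) ≤ deg(F) = 3; strict inequality happens when F is divisible by Z (lost terms).


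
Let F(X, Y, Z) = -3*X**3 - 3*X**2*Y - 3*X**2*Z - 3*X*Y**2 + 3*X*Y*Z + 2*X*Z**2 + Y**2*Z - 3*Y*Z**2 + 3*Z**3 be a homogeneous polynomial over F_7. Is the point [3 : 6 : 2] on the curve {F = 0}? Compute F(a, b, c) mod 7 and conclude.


F(3,6,2) ≡ 4 (mod 7); P is NOT on the curve.

Evaluate F(3, 6, 2) term-by-term (mod 7).
  -3*X**3 ↦ -3·27·1·1 = -81
  -3*X**2*Y ↦ -3·9·6·1 = -162
  -3*X**2*Z ↦ -3·9·1·2 = -54
  -3*X*Y**2 ↦ -3·3·36·1 = -324
  3*X*Y*Z ↦ 3·3·6·2 = 108
  2*X*Z**2 ↦ 2·3·1·4 = 24
  Y**2*Z ↦ 1·1·36·2 = 72
  -3*Y*Z**2 ↦ -3·1·6·4 = -72
  3*Z**3 ↦ 3·1·1·8 = 24
Sum: F(3, 6, 2) = (-81) + (-162) + (-54) + (-324) + (108) + (24) + (72) + (-72) + (24) = -465.
Reducing mod 7: -465 ≡ 4 (mod 7).
Since F(a, b, c) ≡ 4 ≠ 0 (mod 7), P does NOT lie on the curve.


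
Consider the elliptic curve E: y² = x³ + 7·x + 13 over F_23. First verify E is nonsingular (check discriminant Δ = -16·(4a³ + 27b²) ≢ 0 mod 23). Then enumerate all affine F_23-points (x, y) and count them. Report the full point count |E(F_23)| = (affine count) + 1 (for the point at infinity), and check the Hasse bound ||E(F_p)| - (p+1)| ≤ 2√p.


Affine points = {(0, 6), (0, 17), (2, 9), (2, 14), (4, 6), (4, 17), (5, 9), (5, 14), (6, 8), (6, 15), (8, 11), (8, 12), (9, 0), (10, 5), (10, 18), (11, 8), (11, 15), (12, 10), (12, 13), (13, 1), (13, 22), (14, 7), (14, 16), (16, 9), (16, 14), (17, 10), (17, 13), (19, 6), (19, 17)}; affine count = 29; |E(F_23)| = 30.

Discriminant check: Δ ∝ 4a³ + 27b² = 4·7³ + 27·13² = 4·343 + 27·169 ≡ 1 (mod 23). Nonzero ⇒ E is nonsingular.
For each x ∈ F_23, compute rhs = x³ + 7·x + 13 mod 23, then count y ∈ F_23 with y² ≡ rhs.
  x = 0: rhs = 13, matching y values: 6, 17 (2 points).
  x = 1: rhs = 21, matching y values: none (0 points).
  x = 2: rhs = 12, matching y values: 9, 14 (2 points).
  x = 3: rhs = 15, matching y values: none (0 points).
  x = 4: rhs = 13, matching y values: 6, 17 (2 points).
  x = 5: rhs = 12, matching y values: 9, 14 (2 points).
  x = 6: rhs = 18, matching y values: 8, 15 (2 points).
  x = 7: rhs = 14, matching y values: none (0 points).
  x = 8: rhs = 6, matching y values: 11, 12 (2 points).
  x = 9: rhs = 0, matching y values: 0 (1 points).
  x = 10: rhs = 2, matching y values: 5, 18 (2 points).
  x = 11: rhs = 18, matching y values: 8, 15 (2 points).
  x = 12: rhs = 8, matching y values: 10, 13 (2 points).
  x = 13: rhs = 1, matching y values: 1, 22 (2 points).
  x = 14: rhs = 3, matching y values: 7, 16 (2 points).
  x = 15: rhs = 20, matching y values: none (0 points).
  x = 16: rhs = 12, matching y values: 9, 14 (2 points).
  x = 17: rhs = 8, matching y values: 10, 13 (2 points).
  x = 18: rhs = 14, matching y values: none (0 points).
  x = 19: rhs = 13, matching y values: 6, 17 (2 points).
  x = 20: rhs = 11, matching y values: none (0 points).
  x = 21: rhs = 14, matching y values: none (0 points).
  x = 22: rhs = 5, matching y values: none (0 points).
Total affine count: 29.
Full point count |E(F_23)| = 29 + 1 = 30.
Hasse bound: |30 − (23+1)| = |6| = 6 ≤ 2√23 ≈ 9.5917 ✓.


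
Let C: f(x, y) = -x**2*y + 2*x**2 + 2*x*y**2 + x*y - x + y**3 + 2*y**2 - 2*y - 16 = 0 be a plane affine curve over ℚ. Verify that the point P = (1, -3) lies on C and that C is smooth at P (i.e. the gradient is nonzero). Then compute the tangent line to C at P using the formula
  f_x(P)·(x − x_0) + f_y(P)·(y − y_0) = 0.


Tangent line at P: 24*x + y - 21 = 0.

Step 1: f(1, -3) = 0, so P lies on C.
Step 2: partial derivatives
  f_x(x, y) = -2*x*y + 4*x + 2*y**2 + y - 1, f_y(x, y) = -x**2 + 4*x*y + x + 3*y**2 + 4*y - 2.
  f_x(P) = 24, f_y(P) = 1 (gradient nonzero, so P is smooth).
Step 3: tangent line at P: 24·(x − 1) + 1·(y − -3) = 0.
Expanding: 24*x + y - 21 = 0.


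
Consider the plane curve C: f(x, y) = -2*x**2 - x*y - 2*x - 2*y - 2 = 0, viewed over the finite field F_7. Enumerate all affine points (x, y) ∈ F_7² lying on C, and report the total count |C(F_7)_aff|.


Affine F_7-points: {(0, 6), (1, 5), (2, 0), (3, 6), (4, 0), (6, 5)}; count = 6.

For each of the 49 pairs (x, y) ∈ F_7², evaluate f(x, y) mod 7. Record the zeros.
  x = 0: [0↦5, 1↦3, 2↦1, 3↦6, 4↦4, 5↦2, 6↦0]  zeros at y ∈ {6}
  x = 1: [0↦1, 1↦5, 2↦2, 3↦6, 4↦3, 5↦0, 6↦4]  zeros at y ∈ {5}
  x = 2: [0↦0, 1↦3, 2↦6, 3↦2, 4↦5, 5↦1, 6↦4]  zeros at y ∈ {0}
  x = 3: [0↦2, 1↦4, 2↦6, 3↦1, 4↦3, 5↦5, 6↦0]  zeros at y ∈ {6}
  x = 4: [0↦0, 1↦1, 2↦2, 3↦3, 4↦4, 5↦5, 6↦6]  zeros at y ∈ {0}
  x = 5: [0↦1, 1↦1, 2↦1, 3↦1, 4↦1, 5↦1, 6↦1]  zeros at y ∈ ∅
  x = 6: [0↦5, 1↦4, 2↦3, 3↦2, 4↦1, 5↦0, 6↦6]  zeros at y ∈ {5}
Collecting zeros: affine points = {(0, 6), (1, 5), (2, 0), (3, 6), (4, 0), (6, 5)}.
Total count |C(F_7)_aff| = 6.


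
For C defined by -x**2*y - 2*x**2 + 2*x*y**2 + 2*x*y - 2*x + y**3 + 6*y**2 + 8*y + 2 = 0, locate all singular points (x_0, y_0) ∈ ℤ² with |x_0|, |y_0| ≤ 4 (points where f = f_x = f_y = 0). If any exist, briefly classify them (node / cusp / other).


Singular points: {(-1, -1)}; classification: node.

Compute partial derivatives:
  f_x = -2*x*y - 4*x + 2*y**2 + 2*y - 2.
  f_y = -x**2 + 4*x*y + 2*x + 3*y**2 + 12*y + 8.
Scan x_0 ∈ {−4, ..., 4}. For each x_0, f_y(x_0, y) is a polynomial in y; find its integer roots y ∈ {−4, ..., 4}, then test f_x and f at those candidates.
  x = -4: f_y(-4, y) = 3*y**2 - 4*y - 16; no integer root y with |y| ≤ 4.
  x = -3: f_y(-3, y) = 3*y**2 - 7; no integer root y with |y| ≤ 4.
  x = -2: f_y(-2, y) = 3*y**2 + 4*y; vanishes at y ∈ {0}. (-2, 0): f_x = 6 ≠ 0.
  x = -1: f_y(-1, y) = 3*y**2 + 8*y + 5; vanishes at y ∈ {-1}. (-1, -1): f_x = 0, f = 0 — SINGULAR.
  x = 0: f_y(0, y) = 3*y**2 + 12*y + 8; no integer root y with |y| ≤ 4.
  x = 1: f_y(1, y) = 3*y**2 + 16*y + 9; no integer root y with |y| ≤ 4.
  x = 2: f_y(2, y) = 3*y**2 + 20*y + 8; no integer root y with |y| ≤ 4.
  x = 3: f_y(3, y) = 3*y**2 + 24*y + 5; no integer root y with |y| ≤ 4.
  x = 4: f_y(4, y) = 3*y**2 + 28*y; vanishes at y ∈ {0}. (4, 0): f_x = -18 ≠ 0.
Only singular point on the grid: (-1, -1).
Classify: substitute x = -1 + u, y = -1 + v and expand: f = -u**2*v - u**2 + 2*u*v**2 + v**3 + v**2.
No constant or linear terms (consistent with a singular point). Quadratic part: -u**2 + v**2. Cubic part: -u**2*v + 2*u*v**2 + v**3.
The quadratic part v**2 - u**2 = (v − u)(v + u) splits into two distinct linear factors, so there are two distinct tangent lines y − -1 = ±(x − -1) — this is a node (ordinary double point).
Classification: node.


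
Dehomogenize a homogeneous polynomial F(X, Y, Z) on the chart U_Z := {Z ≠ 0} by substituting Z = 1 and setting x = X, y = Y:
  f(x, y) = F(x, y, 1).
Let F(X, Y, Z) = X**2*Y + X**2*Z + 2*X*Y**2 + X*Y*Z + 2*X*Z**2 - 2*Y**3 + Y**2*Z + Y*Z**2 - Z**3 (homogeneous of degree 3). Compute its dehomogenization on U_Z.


f(x, y) = x**2*y + x**2 + 2*x*y**2 + x*y + 2*x - 2*y**3 + y**2 + y - 1

On U_Z we set Z = 1. Each monomial c·X^i·Y^j·Z^k in F becomes c·x^i·y^j·1^k = c·x^i·y^j.
Substituting Z = 1: F(X, Y, 1) = x**2*y + x**2 + 2*x*y**2 + x*y + 2*x - 2*y**3 + y**2 + y - 1.
Note: deg(f) ≤ deg(F) = 3; strict inequality happens when F is divisible by Z (lost terms).


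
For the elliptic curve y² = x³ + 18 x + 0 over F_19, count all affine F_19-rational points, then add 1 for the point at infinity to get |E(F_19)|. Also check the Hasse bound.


Affine points = {(0, 0), (1, 0), (2, 5), (2, 14), (3, 9), (3, 10), (5, 5), (5, 14), (6, 1), (6, 18), (9, 6), (9, 13), (11, 3), (11, 16), (12, 5), (12, 14), (15, 4), (15, 15), (18, 0)}; affine count = 19; |E(F_19)| = 20.

Discriminant check: Δ ∝ 4a³ + 27b² = 4·18³ + 27·0² = 4·5832 + 27·0 ≡ 15 (mod 19). Nonzero ⇒ E is nonsingular.
For each x ∈ F_19, compute rhs = x³ + 18·x + 0 mod 19, then count y ∈ F_19 with y² ≡ rhs.
  x = 0: rhs = 0, matching y values: 0 (1 points).
  x = 1: rhs = 0, matching y values: 0 (1 points).
  x = 2: rhs = 6, matching y values: 5, 14 (2 points).
  x = 3: rhs = 5, matching y values: 9, 10 (2 points).
  x = 4: rhs = 3, matching y values: none (0 points).
  x = 5: rhs = 6, matching y values: 5, 14 (2 points).
  x = 6: rhs = 1, matching y values: 1, 18 (2 points).
  x = 7: rhs = 13, matching y values: none (0 points).
  x = 8: rhs = 10, matching y values: none (0 points).
  x = 9: rhs = 17, matching y values: 6, 13 (2 points).
  x = 10: rhs = 2, matching y values: none (0 points).
  x = 11: rhs = 9, matching y values: 3, 16 (2 points).
  x = 12: rhs = 6, matching y values: 5, 14 (2 points).
  x = 13: rhs = 18, matching y values: none (0 points).
  x = 14: rhs = 13, matching y values: none (0 points).
  x = 15: rhs = 16, matching y values: 4, 15 (2 points).
  x = 16: rhs = 14, matching y values: none (0 points).
  x = 17: rhs = 13, matching y values: none (0 points).
  x = 18: rhs = 0, matching y values: 0 (1 points).
Total affine count: 19.
Full point count |E(F_19)| = 19 + 1 = 20.
Hasse bound: |20 − (19+1)| = |0| = 0 ≤ 2√19 ≈ 8.7178 ✓.


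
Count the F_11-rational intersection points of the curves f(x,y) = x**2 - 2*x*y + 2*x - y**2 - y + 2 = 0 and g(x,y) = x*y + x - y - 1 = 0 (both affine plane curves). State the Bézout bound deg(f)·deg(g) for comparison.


Common zeros: ∅; count = 0; Bézout bound = 4.

deg(f) = 2, deg(g) = 2, so Bézout bound = 4.
Scan x ∈ F_11. For each x, list the y ∈ F_11 with f(x, y) ≡ 0 and those with g(x, y) ≡ 0 (mod 11); the common zeros in that column are the intersection.
  x = 0: f ≡ 0 at y ∈ {1, 9}; g ≡ 0 at y ∈ {10}; common: ∅.
  x = 1: f ≡ 0 at y ∈ ∅; g ≡ 0 at y ∈ {0, 1, 2, 3, 4, 5, 6, 7, 8, 9, 10}; common: ∅.
  x = 2: f ≡ 0 at y ∈ ∅; g ≡ 0 at y ∈ {10}; common: ∅.
  x = 3: f ≡ 0 at y ∈ ∅; g ≡ 0 at y ∈ {10}; common: ∅.
  x = 4: f ≡ 0 at y ∈ {5, 8}; g ≡ 0 at y ∈ {10}; common: ∅.
  x = 5: f ≡ 0 at y ∈ {2, 9}; g ≡ 0 at y ∈ {10}; common: ∅.
  x = 6: f ≡ 0 at y ∈ ∅; g ≡ 0 at y ∈ {10}; common: ∅.
  x = 7: f ≡ 0 at y ∈ {3, 4}; g ≡ 0 at y ∈ {10}; common: ∅.
  x = 8: f ≡ 0 at y ∈ {2, 3}; g ≡ 0 at y ∈ {10}; common: ∅.
  x = 9: f ≡ 0 at y ∈ ∅; g ≡ 0 at y ∈ {10}; common: ∅.
  x = 10: f ≡ 0 at y ∈ {4, 8}; g ≡ 0 at y ∈ {10}; common: ∅.
Collecting: common zeros = ∅, so the count is 0.
Comparison with the Bézout bound: 0 ≤ 4 = deg(f)·deg(g), as expected for curves with no common component (the affine F_11-count falls short of the bound because intersections may lie at infinity, over extension fields, or carry multiplicity).


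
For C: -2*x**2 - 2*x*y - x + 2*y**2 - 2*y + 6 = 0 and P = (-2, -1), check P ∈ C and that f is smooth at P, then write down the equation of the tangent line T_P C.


Tangent line at P: 9*x - 2*y + 16 = 0.

Step 1: f(-2, -1) = 0, so P lies on C.
Step 2: partial derivatives
  f_x(x, y) = -4*x - 2*y - 1, f_y(x, y) = -2*x + 4*y - 2.
  f_x(P) = 9, f_y(P) = -2 (gradient nonzero, so P is smooth).
Step 3: tangent line at P: 9·(x − -2) + -2·(y − -1) = 0.
Expanding: 9*x - 2*y + 16 = 0.


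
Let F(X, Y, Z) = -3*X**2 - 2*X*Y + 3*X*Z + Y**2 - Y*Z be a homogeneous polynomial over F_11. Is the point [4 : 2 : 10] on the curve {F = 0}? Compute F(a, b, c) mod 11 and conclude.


F(4,2,10) ≡ 7 (mod 11); P is NOT on the curve.

Evaluate F(4, 2, 10) term-by-term (mod 11).
  -3*X**2 ↦ -3·16·1·1 = -48
  -2*X*Y ↦ -2·4·2·1 = -16
  3*X*Z ↦ 3·4·1·10 = 120
  Y**2 ↦ 1·1·4·1 = 4
  -Y*Z ↦ -1·1·2·10 = -20
Sum: F(4, 2, 10) = (-48) + (-16) + (120) + (4) + (-20) = 40.
Reducing mod 11: 40 ≡ 7 (mod 11).
Since F(a, b, c) ≡ 7 ≠ 0 (mod 11), P does NOT lie on the curve.


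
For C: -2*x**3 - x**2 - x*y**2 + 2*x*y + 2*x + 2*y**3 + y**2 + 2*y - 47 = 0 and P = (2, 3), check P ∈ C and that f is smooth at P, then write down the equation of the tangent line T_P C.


Tangent line at P: -29*x + 54*y - 104 = 0.

Step 1: f(2, 3) = 0, so P lies on C.
Step 2: partial derivatives
  f_x(x, y) = -6*x**2 - 2*x - y**2 + 2*y + 2, f_y(x, y) = -2*x*y + 2*x + 6*y**2 + 2*y + 2.
  f_x(P) = -29, f_y(P) = 54 (gradient nonzero, so P is smooth).
Step 3: tangent line at P: -29·(x − 2) + 54·(y − 3) = 0.
Expanding: -29*x + 54*y - 104 = 0.


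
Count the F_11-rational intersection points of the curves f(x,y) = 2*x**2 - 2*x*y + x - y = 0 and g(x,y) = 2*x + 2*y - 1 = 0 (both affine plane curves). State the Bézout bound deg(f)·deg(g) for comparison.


Common zeros: {(3, 3), (5, 1)}; count = 2; Bézout bound = 2.

deg(f) = 2, deg(g) = 1, so Bézout bound = 2.
Scan x ∈ F_11. For each x, list the y ∈ F_11 with f(x, y) ≡ 0 and those with g(x, y) ≡ 0 (mod 11); the common zeros in that column are the intersection.
  x = 0: f ≡ 0 at y ∈ {0}; g ≡ 0 at y ∈ {6}; common: ∅.
  x = 1: f ≡ 0 at y ∈ {1}; g ≡ 0 at y ∈ {5}; common: ∅.
  x = 2: f ≡ 0 at y ∈ {2}; g ≡ 0 at y ∈ {4}; common: ∅.
  x = 3: f ≡ 0 at y ∈ {3}; g ≡ 0 at y ∈ {3}; common: {3}.
  x = 4: f ≡ 0 at y ∈ {4}; g ≡ 0 at y ∈ {2}; common: ∅.
  x = 5: f ≡ 0 at y ∈ {0, 1, 2, 3, 4, 5, 6, 7, 8, 9, 10}; g ≡ 0 at y ∈ {1}; common: {1}.
  x = 6: f ≡ 0 at y ∈ {6}; g ≡ 0 at y ∈ {0}; common: ∅.
  x = 7: f ≡ 0 at y ∈ {7}; g ≡ 0 at y ∈ {10}; common: ∅.
  x = 8: f ≡ 0 at y ∈ {8}; g ≡ 0 at y ∈ {9}; common: ∅.
  x = 9: f ≡ 0 at y ∈ {9}; g ≡ 0 at y ∈ {8}; common: ∅.
  x = 10: f ≡ 0 at y ∈ {10}; g ≡ 0 at y ∈ {7}; common: ∅.
Collecting: common zeros = {(3, 3), (5, 1)}, so the count is 2.
Comparison with the Bézout bound: 2 ≤ 2 = deg(f)·deg(g), as expected for curves with no common component (the bound is attained).


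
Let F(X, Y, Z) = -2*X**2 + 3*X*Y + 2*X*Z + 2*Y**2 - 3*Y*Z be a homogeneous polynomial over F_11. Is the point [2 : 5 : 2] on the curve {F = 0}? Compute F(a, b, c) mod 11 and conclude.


F(2,5,2) ≡ 6 (mod 11); P is NOT on the curve.

Evaluate F(2, 5, 2) term-by-term (mod 11).
  -2*X**2 ↦ -2·4·1·1 = -8
  3*X*Y ↦ 3·2·5·1 = 30
  2*X*Z ↦ 2·2·1·2 = 8
  2*Y**2 ↦ 2·1·25·1 = 50
  -3*Y*Z ↦ -3·1·5·2 = -30
Sum: F(2, 5, 2) = (-8) + (30) + (8) + (50) + (-30) = 50.
Reducing mod 11: 50 ≡ 6 (mod 11).
Since F(a, b, c) ≡ 6 ≠ 0 (mod 11), P does NOT lie on the curve.


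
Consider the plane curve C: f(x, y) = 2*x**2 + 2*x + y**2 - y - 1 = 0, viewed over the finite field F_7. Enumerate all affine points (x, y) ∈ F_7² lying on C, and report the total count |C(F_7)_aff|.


Affine F_7-points: {(3, 4)}; count = 1.

For each of the 49 pairs (x, y) ∈ F_7², evaluate f(x, y) mod 7. Record the zeros.
  x = 0: [0↦6, 1↦6, 2↦1, 3↦5, 4↦4, 5↦5, 6↦1]  zeros at y ∈ ∅
  x = 1: [0↦3, 1↦3, 2↦5, 3↦2, 4↦1, 5↦2, 6↦5]  zeros at y ∈ ∅
  x = 2: [0↦4, 1↦4, 2↦6, 3↦3, 4↦2, 5↦3, 6↦6]  zeros at y ∈ ∅
  x = 3: [0↦2, 1↦2, 2↦4, 3↦1, 4↦0, 5↦1, 6↦4]  zeros at y ∈ {4}
  x = 4: [0↦4, 1↦4, 2↦6, 3↦3, 4↦2, 5↦3, 6↦6]  zeros at y ∈ ∅
  x = 5: [0↦3, 1↦3, 2↦5, 3↦2, 4↦1, 5↦2, 6↦5]  zeros at y ∈ ∅
  x = 6: [0↦6, 1↦6, 2↦1, 3↦5, 4↦4, 5↦5, 6↦1]  zeros at y ∈ ∅
Collecting zeros: affine points = {(3, 4)}.
Total count |C(F_7)_aff| = 1.


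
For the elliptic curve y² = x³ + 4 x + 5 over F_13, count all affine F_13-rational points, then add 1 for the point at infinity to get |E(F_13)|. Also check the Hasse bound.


Affine points = {(1, 6), (1, 7), (7, 5), (7, 8), (8, 4), (8, 9), (9, 4), (9, 9), (12, 0)}; affine count = 9; |E(F_13)| = 10.

Discriminant check: Δ ∝ 4a³ + 27b² = 4·4³ + 27·5² = 4·64 + 27·25 ≡ 8 (mod 13). Nonzero ⇒ E is nonsingular.
For each x ∈ F_13, compute rhs = x³ + 4·x + 5 mod 13, then count y ∈ F_13 with y² ≡ rhs.
  x = 0: rhs = 5, matching y values: none (0 points).
  x = 1: rhs = 10, matching y values: 6, 7 (2 points).
  x = 2: rhs = 8, matching y values: none (0 points).
  x = 3: rhs = 5, matching y values: none (0 points).
  x = 4: rhs = 7, matching y values: none (0 points).
  x = 5: rhs = 7, matching y values: none (0 points).
  x = 6: rhs = 11, matching y values: none (0 points).
  x = 7: rhs = 12, matching y values: 5, 8 (2 points).
  x = 8: rhs = 3, matching y values: 4, 9 (2 points).
  x = 9: rhs = 3, matching y values: 4, 9 (2 points).
  x = 10: rhs = 5, matching y values: none (0 points).
  x = 11: rhs = 2, matching y values: none (0 points).
  x = 12: rhs = 0, matching y values: 0 (1 points).
Total affine count: 9.
Full point count |E(F_13)| = 9 + 1 = 10.
Hasse bound: |10 − (13+1)| = |-4| = 4 ≤ 2√13 ≈ 7.2111 ✓.


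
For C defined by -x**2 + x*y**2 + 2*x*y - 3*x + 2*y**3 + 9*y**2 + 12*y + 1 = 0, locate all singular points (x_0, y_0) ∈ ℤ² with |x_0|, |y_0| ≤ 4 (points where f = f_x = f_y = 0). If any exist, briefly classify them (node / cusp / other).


Singular points: {(-2, -1)}; classification: node.

Compute partial derivatives:
  f_x = -2*x + y**2 + 2*y - 3.
  f_y = 2*x*y + 2*x + 6*y**2 + 18*y + 12.
Scan x_0 ∈ {−4, ..., 4}. For each x_0, f_y(x_0, y) is a polynomial in y; find its integer roots y ∈ {−4, ..., 4}, then test f_x and f at those candidates.
  x = -4: f_y(-4, y) = 6*y**2 + 10*y + 4; vanishes at y ∈ {-1}. (-4, -1): f_x = 4 ≠ 0.
  x = -3: f_y(-3, y) = 6*y**2 + 12*y + 6; vanishes at y ∈ {-1}. (-3, -1): f_x = 2 ≠ 0.
  x = -2: f_y(-2, y) = 6*y**2 + 14*y + 8; vanishes at y ∈ {-1}. (-2, -1): f_x = 0, f = 0 — SINGULAR.
  x = -1: f_y(-1, y) = 6*y**2 + 16*y + 10; vanishes at y ∈ {-1}. (-1, -1): f_x = -2 ≠ 0.
  x = 0: f_y(0, y) = 6*y**2 + 18*y + 12; vanishes at y ∈ {-2, -1}. (0, -2): f_x = -3 ≠ 0; (0, -1): f_x = -4 ≠ 0.
  x = 1: f_y(1, y) = 6*y**2 + 20*y + 14; vanishes at y ∈ {-1}. (1, -1): f_x = -6 ≠ 0.
  x = 2: f_y(2, y) = 6*y**2 + 22*y + 16; vanishes at y ∈ {-1}. (2, -1): f_x = -8 ≠ 0.
  x = 3: f_y(3, y) = 6*y**2 + 24*y + 18; vanishes at y ∈ {-3, -1}. (3, -3): f_x = -6 ≠ 0; (3, -1): f_x = -10 ≠ 0.
  x = 4: f_y(4, y) = 6*y**2 + 26*y + 20; vanishes at y ∈ {-1}. (4, -1): f_x = -12 ≠ 0.
Only singular point on the grid: (-2, -1).
Classify: substitute x = -2 + u, y = -1 + v and expand: f = -u**2 + u*v**2 + 2*v**3 + v**2.
No constant or linear terms (consistent with a singular point). Quadratic part: -u**2 + v**2. Cubic part: u*v**2 + 2*v**3.
The quadratic part v**2 - u**2 = (v − u)(v + u) splits into two distinct linear factors, so there are two distinct tangent lines y − -1 = ±(x − -2) — this is a node (ordinary double point).
Classification: node.
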